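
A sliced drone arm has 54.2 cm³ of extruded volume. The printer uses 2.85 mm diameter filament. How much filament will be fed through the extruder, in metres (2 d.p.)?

A = π r² = π × 1.425² = 6.3794 mm².
Length = 54.2 cm³ / 6.3794 mm² = 54200 / 6.3794 = 8496.1 mm = 8.50 m.

8.50 m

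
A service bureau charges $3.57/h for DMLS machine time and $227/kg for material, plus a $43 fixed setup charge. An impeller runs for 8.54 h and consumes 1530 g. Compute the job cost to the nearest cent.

$420.80

Machine cost = 3.57 × 8.54 = $30.4878.
Material cost = 227 × 1530/1000, so $347.31.
Total = 30.4878 + 347.31 + 43 = 420.7978 ≈ $420.80.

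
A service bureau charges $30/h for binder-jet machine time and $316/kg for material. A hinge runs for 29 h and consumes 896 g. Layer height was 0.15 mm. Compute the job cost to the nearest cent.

Time charge = 30 × 29 = $870.00.
Feedstock cost = 316 × 896/1000, so $283.136.
Total = 870.00 + 283.136 = 1153.136 ≈ $1153.14.

$1153.14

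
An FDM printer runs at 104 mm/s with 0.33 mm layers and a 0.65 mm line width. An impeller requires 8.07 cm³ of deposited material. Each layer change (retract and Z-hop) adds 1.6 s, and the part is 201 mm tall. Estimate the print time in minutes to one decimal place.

Line area: 0.33 × 0.65 → 0.2145 mm².
Toolpath length = 8.07 cm³ / 0.2145 mm² = 8070 / 0.2145 = 37622.4 mm.
Time extruding = 37622.4 / 104 = 361.8 s.
Number of layers: 201 / 0.33 → 610 (rounded up).
Non-print overhead: 610 × 1.6 → 976 s.
Altogether 361.8 + 976 = 1337.8 s, i.e. 22.3 minutes.

22.3 minutes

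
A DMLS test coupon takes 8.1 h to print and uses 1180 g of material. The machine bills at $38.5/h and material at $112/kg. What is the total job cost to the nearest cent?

$444.01

Machine-time cost: 38.5 × 8.1 → $311.85.
Material charge: 112 × 1180/1000 → $132.16.
Job cost: 311.85 + 132.16 = $444.01.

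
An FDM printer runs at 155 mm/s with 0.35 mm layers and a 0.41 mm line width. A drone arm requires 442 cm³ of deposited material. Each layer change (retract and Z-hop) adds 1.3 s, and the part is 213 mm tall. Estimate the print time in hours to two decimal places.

5.74 hours

Line area = 0.35 × 0.41, so 0.1435 mm².
Total extruded path = 442000/0.1435 = 3080139.4 mm.
Print-move time = 3080139.4 / 155, so 19871.9 s.
Layers = ⌈213/0.35⌉ = 609.
Non-print overhead: 609 × 1.3 → 791.7 s.
Total = 19871.9 + 791.7 = 20663.6 s = 5.74 hours.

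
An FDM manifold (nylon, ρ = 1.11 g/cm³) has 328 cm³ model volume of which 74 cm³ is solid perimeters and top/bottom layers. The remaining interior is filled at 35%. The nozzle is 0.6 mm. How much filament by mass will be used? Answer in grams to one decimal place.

180.8 g

Infill region = 328 − 74 = 254 cm³.
Deposited infill = 0.35 × 254 = 88.9 cm³.
Deposited volume = 74 + 88.9, so 162.9 cm³.
Mass = 162.9 × 1.11 = 180.819 g.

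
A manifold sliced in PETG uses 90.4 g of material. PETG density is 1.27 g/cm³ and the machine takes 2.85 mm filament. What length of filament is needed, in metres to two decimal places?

11.16 m

Volume = 90.4 g / 1.27 g·cm⁻³ = 71.1811 cm³ = 71181.1 mm³.
Filament cross-section = π × (2.85/2)² = 6.3794 mm².
L = V/A = 71181.1/6.3794 = 11157.96 mm → 11.16 m.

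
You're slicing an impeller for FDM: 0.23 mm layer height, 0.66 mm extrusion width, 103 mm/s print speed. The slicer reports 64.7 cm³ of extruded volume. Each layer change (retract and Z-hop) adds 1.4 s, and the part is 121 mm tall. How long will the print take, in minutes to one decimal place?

Extrusion cross-section = 0.23 × 0.66 = 0.1518 mm².
Toolpath length = 64.7 cm³ / 0.1518 mm² = 64700 / 0.1518 = 426218.7 mm.
Extrusion time = 426218.7 / 103, so 4138 s.
Number of layers: 121 / 0.23 → 527 (rounded up).
Non-print overhead = 527 × 1.4, so 737.8 s.
Altogether 4138 + 737.8 = 4875.8 s, i.e. 81.3 minutes.

81.3 minutes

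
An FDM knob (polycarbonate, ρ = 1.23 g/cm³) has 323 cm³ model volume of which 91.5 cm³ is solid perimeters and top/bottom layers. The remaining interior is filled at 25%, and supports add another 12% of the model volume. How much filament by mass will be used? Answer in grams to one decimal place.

Infill region: 323 − 91.5 → 231.5 cm³.
Deposited infill: 0.25 × 231.5 → 57.875 cm³.
Support = 0.12 × 323, so 38.76 cm³.
Total printed volume = 91.5 + 57.875 + 38.76, so 188.135 cm³.
Mass = 188.135 × 1.23, so 231.40605 g.

231.4 g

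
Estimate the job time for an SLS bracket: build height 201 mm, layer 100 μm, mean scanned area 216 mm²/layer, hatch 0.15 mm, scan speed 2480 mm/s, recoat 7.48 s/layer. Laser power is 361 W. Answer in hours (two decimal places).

4.50 hours

Layer count = ceil(201 / 0.1) = 2010.
Scan path per layer = 216 / 0.15, so 1440 mm.
Per-layer scan time = 1440 / 2480 = 0.5806 s.
Time per layer = 0.5806 + 7.48, so 8.0606 s.
Total: 2010 × 8.0606 s = 16201.806 s → 4.50 hours.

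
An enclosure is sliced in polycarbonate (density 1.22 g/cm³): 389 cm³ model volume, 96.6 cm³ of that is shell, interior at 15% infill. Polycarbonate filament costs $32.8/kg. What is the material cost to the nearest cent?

Volume inside the shell: 389 − 96.6 → 292.4 cm³.
Infill volume = 0.15 × 292.4, so 43.86 cm³.
Deposited volume: 96.6 + 43.86 → 140.46 cm³.
Mass = 140.46 × 1.22 = 171.3612 g.
Cost = 171.3612 g / 1000 × $32.8/kg = $5.62.

$5.62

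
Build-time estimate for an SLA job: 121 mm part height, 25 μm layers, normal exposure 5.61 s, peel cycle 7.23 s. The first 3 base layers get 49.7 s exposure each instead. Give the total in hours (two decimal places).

17.30 hours

Number of layers: 121 / 0.025 → 4840 (rounded up).
Bottom layers = 3 × (49.7 + 7.23), so 170.79 s.
Regular layers: 4837 × (5.61 + 7.23) → 62107.08 s.
Sum: 170.79 + 62107.08 = 62277.87 s → 17.30 hours.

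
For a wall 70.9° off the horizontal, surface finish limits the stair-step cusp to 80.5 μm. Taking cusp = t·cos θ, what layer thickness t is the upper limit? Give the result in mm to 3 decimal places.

0.246 mm

t = h_c / cos θ = 0.0805 / 0.3272 = 0.246 mm.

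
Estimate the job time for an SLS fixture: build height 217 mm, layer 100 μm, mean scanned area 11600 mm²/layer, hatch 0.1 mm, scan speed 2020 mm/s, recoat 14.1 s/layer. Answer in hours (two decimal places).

Number of layers: 217 / 0.1 → 2170 (rounded up).
Scan path per layer = 11600 / 0.1, so 116000 mm.
Scan time per layer = 116000 / 2020 = 57.4257 s.
Time per layer: 57.4257 + 14.1 → 71.5257 s.
Total: 2170 × 71.5257 s = 155210.769 s → 43.11 hours.

43.11 hours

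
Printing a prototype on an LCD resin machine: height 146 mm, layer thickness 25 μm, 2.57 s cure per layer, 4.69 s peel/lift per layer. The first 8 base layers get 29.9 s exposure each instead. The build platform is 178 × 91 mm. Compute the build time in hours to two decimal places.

Layer count = ceil(146 / 0.025) = 5840.
Bottom layers = 8 × (29.9 + 4.69), so 276.72 s.
Regular layers: 5832 × (2.57 + 4.69) → 42340.32 s.
Total = 276.72 + 42340.32 = 42617.04 s = 11.84 hours.

11.84 hours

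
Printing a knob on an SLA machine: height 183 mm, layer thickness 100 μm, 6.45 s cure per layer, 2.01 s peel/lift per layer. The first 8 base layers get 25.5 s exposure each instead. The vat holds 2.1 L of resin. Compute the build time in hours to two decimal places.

Layers = ⌈183/0.1⌉ = 1830.
Base layers: 8 × (25.5 + 2.01) → 220.08 s.
Regular layers: 1822 × (6.45 + 2.01) → 15414.12 s.
Total = 220.08 + 15414.12 = 15634.2 s = 4.34 hours.

4.34 hours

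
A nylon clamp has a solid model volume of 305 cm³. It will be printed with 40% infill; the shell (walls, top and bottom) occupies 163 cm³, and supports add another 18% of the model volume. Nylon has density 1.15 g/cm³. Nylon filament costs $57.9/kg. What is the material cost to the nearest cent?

Infill region = 305 − 163, so 142 cm³.
Infill volume = 0.40 × 142, so 56.8 cm³.
Support = 0.18 × 305 = 54.9 cm³.
Deposited volume = 163 + 56.8 + 54.9, so 274.7 cm³.
Mass = 274.7 × 1.15 = 315.905 g.
At $57.9/kg: 315.905/1000 × 57.9 = $18.29.

$18.29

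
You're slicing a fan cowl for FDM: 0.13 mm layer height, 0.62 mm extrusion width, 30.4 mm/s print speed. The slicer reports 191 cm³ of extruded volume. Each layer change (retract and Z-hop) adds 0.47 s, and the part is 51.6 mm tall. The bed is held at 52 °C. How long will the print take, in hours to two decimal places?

21.71 hours

Line area: 0.13 × 0.62 → 0.0806 mm².
Total extruded path = 191000/0.0806 = 2369727 mm.
Extrusion time = 2369727 / 30.4 = 77951.5 s.
Layer count = ceil(51.6 / 0.13) = 397.
Layer-change overhead = 397 × 0.47, so 186.59 s.
Total = 77951.5 + 186.59 = 78138.09 s = 21.71 hours.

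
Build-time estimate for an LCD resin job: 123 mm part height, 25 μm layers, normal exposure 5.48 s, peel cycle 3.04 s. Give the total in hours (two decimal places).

11.64 hours

Layer count = ceil(123 / 0.025) = 4920.
Cycle time = 5.48 + 3.04 = 8.52 s.
Build time: 4920 × 8.52 s = 41918.4 s, i.e. 11.64 hours.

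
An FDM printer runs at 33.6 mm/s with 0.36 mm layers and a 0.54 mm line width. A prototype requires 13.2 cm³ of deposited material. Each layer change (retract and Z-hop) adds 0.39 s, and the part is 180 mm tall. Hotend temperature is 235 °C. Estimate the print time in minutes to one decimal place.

36.9 minutes

Bead cross-section = 0.36 × 0.54, so 0.1944 mm².
Total extruded path = 13200/0.1944 = 67901.2 mm.
Time extruding: 67901.2 / 33.6 → 2020.9 s.
Number of layers: 180 / 0.36 → 500 (rounded up).
Non-print overhead = 500 × 0.39, so 195 s.
Altogether 2020.9 + 195 = 2215.9 s, i.e. 36.9 minutes.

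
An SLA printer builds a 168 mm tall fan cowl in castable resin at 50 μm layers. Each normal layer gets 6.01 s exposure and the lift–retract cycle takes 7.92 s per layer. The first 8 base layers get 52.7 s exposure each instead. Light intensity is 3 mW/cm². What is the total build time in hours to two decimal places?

13.11 hours

Layers = ⌈168/0.05⌉ = 3360.
Bottom layers = 8 × (52.7 + 7.92) = 484.96 s.
Remaining layers = 3352 × (6.01 + 7.92) = 46693.36 s.
Total = 484.96 + 46693.36 = 47178.32 s = 13.11 hours.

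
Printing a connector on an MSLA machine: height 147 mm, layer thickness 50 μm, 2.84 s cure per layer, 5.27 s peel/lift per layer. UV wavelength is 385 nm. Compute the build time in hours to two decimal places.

6.62 hours

Number of layers: 147 / 0.05 → 2940 (rounded up).
Each layer takes: 2.84 + 5.27 → 8.11 s.
Total = 2940 × 8.11 = 23843.4 s = 6.62 hours.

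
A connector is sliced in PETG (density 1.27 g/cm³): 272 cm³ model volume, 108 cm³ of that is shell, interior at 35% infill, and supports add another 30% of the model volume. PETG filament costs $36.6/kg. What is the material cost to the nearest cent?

Interior volume = 272 − 108 = 164 cm³.
Infill deposited = 0.35 × 164, so 57.4 cm³.
Support = 0.30 × 272, so 81.6 cm³.
Total printed volume = 108 + 57.4 + 81.6, so 247 cm³.
Mass = 247 × 1.27 = 313.69 g.
Cost = 313.69 g / 1000 × $36.6/kg = $11.48.

$11.48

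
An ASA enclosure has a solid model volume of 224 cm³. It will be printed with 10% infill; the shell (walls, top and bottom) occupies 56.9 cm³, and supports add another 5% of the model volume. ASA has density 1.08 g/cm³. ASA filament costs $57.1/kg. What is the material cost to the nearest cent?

Volume inside the shell = 224 − 56.9, so 167.1 cm³.
Deposited infill = 0.10 × 167.1, so 16.71 cm³.
Support: 0.05 × 224 → 11.2 cm³.
Total printed volume = 56.9 + 16.71 + 11.2, so 84.81 cm³.
Mass = 84.81 × 1.08 = 91.5948 g.
Cost = 91.5948 g / 1000 × $57.1/kg = $5.23.

$5.23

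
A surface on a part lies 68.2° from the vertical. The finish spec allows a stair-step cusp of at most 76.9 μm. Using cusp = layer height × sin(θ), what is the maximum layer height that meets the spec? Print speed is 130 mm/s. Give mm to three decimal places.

sin(68.2°) = 0.9285; t_max = 0.0769/0.9285 = 0.083 mm.

0.083 mm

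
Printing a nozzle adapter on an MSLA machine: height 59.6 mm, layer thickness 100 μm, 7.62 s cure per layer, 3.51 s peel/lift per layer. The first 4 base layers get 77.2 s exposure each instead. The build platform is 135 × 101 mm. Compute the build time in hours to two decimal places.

Number of layers: 59.6 / 0.1 → 596 (rounded up).
Bottom layers = 4 × (77.2 + 3.51) = 322.84 s.
Regular layers = 592 × (7.62 + 3.51), so 6588.96 s.
Total = 322.84 + 6588.96 = 6911.8 s = 1.92 hours.

1.92 hours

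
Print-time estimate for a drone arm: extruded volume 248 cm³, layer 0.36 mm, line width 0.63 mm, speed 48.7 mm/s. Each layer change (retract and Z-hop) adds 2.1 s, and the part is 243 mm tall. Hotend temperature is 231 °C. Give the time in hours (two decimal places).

6.63 hours

Line area = 0.36 × 0.63 = 0.2268 mm².
Toolpath length = 248 cm³ / 0.2268 mm² = 248000 / 0.2268 = 1093474.4 mm.
Print-move time: 1093474.4 / 48.7 → 22453.3 s.
Layers = ⌈243/0.36⌉ = 675.
Layer-change overhead: 675 × 2.1 → 1417.5 s.
Total = 22453.3 + 1417.5 = 23870.8 s = 6.63 hours.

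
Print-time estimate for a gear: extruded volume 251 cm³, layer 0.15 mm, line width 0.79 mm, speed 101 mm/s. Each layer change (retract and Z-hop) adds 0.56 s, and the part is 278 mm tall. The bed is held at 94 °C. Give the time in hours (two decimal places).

Line area = 0.15 × 0.79 = 0.1185 mm².
Total extruded path = 251000/0.1185 = 2118143.5 mm.
Time extruding: 2118143.5 / 101 → 20971.7 s.
Layers = ⌈278/0.15⌉ = 1854.
Non-print overhead = 1854 × 0.56, so 1038.24 s.
Total = 20971.7 + 1038.24 = 22009.94 s = 6.11 hours.

6.11 hours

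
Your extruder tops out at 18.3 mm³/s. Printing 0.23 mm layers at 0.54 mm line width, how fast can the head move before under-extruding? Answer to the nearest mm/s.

147 mm/s

Extrusion cross-section = 0.23 × 0.54 = 0.1242 mm².
Max speed = 18.3 / 0.1242 = 147.34 ≈ 147 mm/s.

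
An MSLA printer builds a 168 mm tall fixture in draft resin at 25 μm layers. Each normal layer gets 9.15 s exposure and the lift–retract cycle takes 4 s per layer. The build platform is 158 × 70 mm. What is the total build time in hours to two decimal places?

24.55 hours

Layers = ⌈168/0.025⌉ = 6720.
Cycle time = 9.15 + 4 = 13.15 s.
Build time: 6720 × 13.15 s = 88368 s, i.e. 24.55 hours.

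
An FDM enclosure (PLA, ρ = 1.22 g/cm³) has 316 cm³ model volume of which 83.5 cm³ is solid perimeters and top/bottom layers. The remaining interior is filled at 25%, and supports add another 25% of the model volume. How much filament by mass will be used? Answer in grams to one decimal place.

269.2 g

Volume inside the shell = 316 − 83.5, so 232.5 cm³.
Infill volume: 0.25 × 232.5 → 58.125 cm³.
Support: 0.25 × 316 → 79 cm³.
Deposited volume = 83.5 + 58.125 + 79, so 220.625 cm³.
Mass: 220.625 × 1.22 → 269.1625 g.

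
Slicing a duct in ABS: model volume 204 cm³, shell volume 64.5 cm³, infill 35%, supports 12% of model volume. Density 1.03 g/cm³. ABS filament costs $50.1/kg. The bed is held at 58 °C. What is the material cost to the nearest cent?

Interior volume = 204 − 64.5 = 139.5 cm³.
Deposited infill: 0.35 × 139.5 → 48.825 cm³.
Support: 0.12 × 204 → 24.48 cm³.
Total printed volume: 64.5 + 48.825 + 24.48 → 137.805 cm³.
Mass: 137.805 × 1.03 → 141.93915 g.
Cost = 141.93915 g / 1000 × $50.1/kg = $7.11.

$7.11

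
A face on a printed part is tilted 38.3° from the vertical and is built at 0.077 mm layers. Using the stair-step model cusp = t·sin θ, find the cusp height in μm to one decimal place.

47.7 μm

Cusp = layer height × sin(38.3°) = 0.077 × 0.6198 = 0.047725 mm = 47.7 μm.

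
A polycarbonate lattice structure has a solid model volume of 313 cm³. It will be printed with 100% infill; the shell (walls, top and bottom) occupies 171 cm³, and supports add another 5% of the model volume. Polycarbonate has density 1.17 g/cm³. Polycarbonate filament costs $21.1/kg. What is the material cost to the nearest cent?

$8.11

Volume inside the shell: 313 − 171 → 142 cm³.
Infill volume = 1.00 × 142, so 142 cm³.
Support = 0.05 × 313 = 15.65 cm³.
Deposited volume = 171 + 142 + 15.65 = 328.65 cm³.
Mass = 328.65 × 1.17, so 384.5205 g.
Cost = 384.5205 g / 1000 × $21.1/kg = $8.11.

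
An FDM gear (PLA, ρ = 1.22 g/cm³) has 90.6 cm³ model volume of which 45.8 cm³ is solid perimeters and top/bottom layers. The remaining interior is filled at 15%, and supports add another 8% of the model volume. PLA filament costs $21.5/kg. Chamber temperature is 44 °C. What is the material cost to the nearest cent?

$1.57

Interior volume: 90.6 − 45.8 → 44.8 cm³.
Infill volume = 0.15 × 44.8 = 6.72 cm³.
Support: 0.08 × 90.6 → 7.248 cm³.
Total extruded: 45.8 + 6.72 + 7.248 → 59.768 cm³.
Mass = 59.768 × 1.22, so 72.91696 g.
At $21.5/kg: 72.91696/1000 × 21.5 = $1.57.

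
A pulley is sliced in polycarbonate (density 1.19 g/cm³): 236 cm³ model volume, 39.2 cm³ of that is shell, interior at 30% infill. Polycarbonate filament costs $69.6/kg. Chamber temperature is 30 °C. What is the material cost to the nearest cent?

$8.14

Interior volume = 236 − 39.2 = 196.8 cm³.
Infill volume = 0.30 × 196.8, so 59.04 cm³.
Total printed volume = 39.2 + 59.04 = 98.24 cm³.
Mass: 98.24 × 1.19 → 116.9056 g.
At $69.6/kg: 116.9056/1000 × 69.6 = $8.14.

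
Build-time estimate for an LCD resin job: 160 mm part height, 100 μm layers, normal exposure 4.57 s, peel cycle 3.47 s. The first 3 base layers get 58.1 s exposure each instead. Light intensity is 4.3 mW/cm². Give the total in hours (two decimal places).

3.62 hours

Layer count = ceil(160 / 0.1) = 1600.
Base layers: 3 × (58.1 + 3.47) → 184.71 s.
Normal layers = 1597 × (4.57 + 3.47) = 12839.88 s.
Total = 184.71 + 12839.88 = 13024.59 s = 3.62 hours.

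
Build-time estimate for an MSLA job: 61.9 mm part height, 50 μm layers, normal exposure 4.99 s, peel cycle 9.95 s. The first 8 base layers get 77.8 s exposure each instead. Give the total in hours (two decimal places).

Layers = ⌈61.9/0.05⌉ = 1238.
Base layers = 8 × (77.8 + 9.95), so 702 s.
Normal layers = 1230 × (4.99 + 9.95), so 18376.2 s.
Total = 702 + 18376.2 = 19078.2 s = 5.30 hours.

5.30 hours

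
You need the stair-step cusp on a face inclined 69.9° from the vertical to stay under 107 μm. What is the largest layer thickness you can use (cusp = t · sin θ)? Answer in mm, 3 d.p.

sin(69.9°) = 0.9391; t_max = 0.107/0.9391 = 0.114 mm.

0.114 mm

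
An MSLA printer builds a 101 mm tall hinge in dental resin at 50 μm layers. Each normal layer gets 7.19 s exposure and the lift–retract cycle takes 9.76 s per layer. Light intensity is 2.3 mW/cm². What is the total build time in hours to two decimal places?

Layers = ⌈101/0.05⌉ = 2020.
Cycle time = 7.19 + 9.76, so 16.95 s.
Build time: 2020 × 16.95 s = 34239 s, i.e. 9.51 hours.

9.51 hours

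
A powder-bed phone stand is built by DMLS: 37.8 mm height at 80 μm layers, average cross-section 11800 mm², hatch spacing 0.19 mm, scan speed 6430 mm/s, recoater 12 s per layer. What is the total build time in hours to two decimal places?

Layers = ⌈37.8/0.08⌉ = 473.
Scan path per layer = 11800 / 0.19, so 62105.3 mm.
Laser time per layer = 62105.3 / 6430 = 9.6587 s.
Time per layer: 9.6587 + 12 → 21.6587 s.
473 layers × 21.6587 s/layer = 10244.5651 s, i.e. 2.85 hours.

2.85 hours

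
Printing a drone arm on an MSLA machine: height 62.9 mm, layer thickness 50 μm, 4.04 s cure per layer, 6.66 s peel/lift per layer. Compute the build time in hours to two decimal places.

Layer count = ceil(62.9 / 0.05) = 1258.
Cycle time = 4.04 + 6.66, so 10.7 s.
Total = 1258 × 10.7 = 13460.6 s = 3.74 hours.

3.74 hours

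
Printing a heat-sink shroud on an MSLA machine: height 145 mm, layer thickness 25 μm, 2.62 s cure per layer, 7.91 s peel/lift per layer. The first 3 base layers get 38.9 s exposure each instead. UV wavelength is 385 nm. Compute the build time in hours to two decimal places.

17.00 hours

Number of layers: 145 / 0.025 → 5800 (rounded up).
Bottom layers = 3 × (38.9 + 7.91), so 140.43 s.
Remaining layers: 5797 × (2.62 + 7.91) → 61042.41 s.
Total = 140.43 + 61042.41 = 61182.84 s = 17.00 hours.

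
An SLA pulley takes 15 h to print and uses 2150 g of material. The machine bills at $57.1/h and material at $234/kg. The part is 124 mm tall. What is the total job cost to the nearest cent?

$1359.60

Machine-time cost = 57.1 × 15, so $856.50.
Material charge = 234 × 2150/1000 = $503.10.
Job cost: 856.50 + 503.10 = $1359.60.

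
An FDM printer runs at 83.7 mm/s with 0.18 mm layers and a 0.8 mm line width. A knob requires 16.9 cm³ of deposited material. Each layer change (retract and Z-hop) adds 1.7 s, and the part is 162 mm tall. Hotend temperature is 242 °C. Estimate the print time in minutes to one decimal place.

Bead cross-section = 0.18 × 0.8, so 0.144 mm².
Toolpath length = 16.9 cm³ / 0.144 mm² = 16900 / 0.144 = 117361.1 mm.
Print-move time = 117361.1 / 83.7, so 1402.2 s.
Layer count = ceil(162 / 0.18) = 900.
Layer-change overhead: 900 × 1.7 → 1530 s.
Altogether 1402.2 + 1530 = 2932.2 s, i.e. 48.9 minutes.

48.9 minutes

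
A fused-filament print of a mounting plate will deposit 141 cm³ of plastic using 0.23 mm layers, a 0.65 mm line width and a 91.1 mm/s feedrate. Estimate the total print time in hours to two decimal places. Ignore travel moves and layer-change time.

2.88 hours

Extrusion cross-section = 0.23 × 0.65, so 0.1495 mm².
Total extruded path = 141000/0.1495 = 943143.8 mm.
Print-move time: 943143.8 / 91.1 → 10352.8 s.
In the requested units: 10352.8 s = 2.88 hours.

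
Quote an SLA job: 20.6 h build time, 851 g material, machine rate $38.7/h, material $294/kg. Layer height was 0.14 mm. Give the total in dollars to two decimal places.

Time charge = 38.7 × 20.6, so $797.22.
Feedstock cost = 294 × 851/1000, so $250.194.
Total = 797.22 + 250.194 = 1047.414 ≈ $1047.41.

$1047.41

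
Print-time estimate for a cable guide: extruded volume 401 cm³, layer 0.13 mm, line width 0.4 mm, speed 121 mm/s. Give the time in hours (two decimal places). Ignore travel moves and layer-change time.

17.70 hours

Line area = 0.13 × 0.4, so 0.052 mm².
Toolpath length = 401 cm³ / 0.052 mm² = 401000 / 0.052 = 7711538.5 mm.
Time extruding = 7711538.5 / 121, so 63731.7 s.
Converting: 63731.7 s = 17.70 hours.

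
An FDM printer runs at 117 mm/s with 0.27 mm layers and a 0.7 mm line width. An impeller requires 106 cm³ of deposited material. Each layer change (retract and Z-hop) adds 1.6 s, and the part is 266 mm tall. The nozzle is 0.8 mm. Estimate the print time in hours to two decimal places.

1.77 hours

Extrusion cross-section: 0.27 × 0.7 → 0.189 mm².
Path length: 106000 mm³ / 0.189 mm² → 560846.6 mm.
Extrusion time = 560846.6 / 117 = 4793.6 s.
Number of layers: 266 / 0.27 → 986 (rounded up).
Non-print overhead: 986 × 1.6 → 1577.6 s.
Altogether 4793.6 + 1577.6 = 6371.2 s, i.e. 1.77 hours.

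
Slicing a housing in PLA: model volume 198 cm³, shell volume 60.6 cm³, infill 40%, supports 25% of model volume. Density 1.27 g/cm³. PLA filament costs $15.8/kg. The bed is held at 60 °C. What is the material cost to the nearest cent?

Infill region = 198 − 60.6 = 137.4 cm³.
Deposited infill = 0.40 × 137.4 = 54.96 cm³.
Support: 0.25 × 198 → 49.5 cm³.
Total extruded = 60.6 + 54.96 + 49.5 = 165.06 cm³.
Mass = 165.06 × 1.27 = 209.6262 g.
Cost = 209.6262 g / 1000 × $15.8/kg = $3.31.

$3.31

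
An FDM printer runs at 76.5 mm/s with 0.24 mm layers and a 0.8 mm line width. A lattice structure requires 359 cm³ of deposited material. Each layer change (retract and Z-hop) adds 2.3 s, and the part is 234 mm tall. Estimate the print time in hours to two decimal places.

7.41 hours

Bead cross-section = 0.24 × 0.8 = 0.192 mm².
Toolpath length = 359 cm³ / 0.192 mm² = 359000 / 0.192 = 1869791.7 mm.
Extrusion time = 1869791.7 / 76.5 = 24441.7 s.
Number of layers: 234 / 0.24 → 975 (rounded up).
Non-print overhead = 975 × 2.3, so 2242.5 s.
Altogether 24441.7 + 2242.5 = 26684.2 s, i.e. 7.41 hours.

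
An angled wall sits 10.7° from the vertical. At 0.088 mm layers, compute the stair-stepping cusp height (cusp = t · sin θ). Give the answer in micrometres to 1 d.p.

16.3 μm

h_c = t·sin θ = 0.088 × 0.1857 = 0.016342 mm (16.3 μm).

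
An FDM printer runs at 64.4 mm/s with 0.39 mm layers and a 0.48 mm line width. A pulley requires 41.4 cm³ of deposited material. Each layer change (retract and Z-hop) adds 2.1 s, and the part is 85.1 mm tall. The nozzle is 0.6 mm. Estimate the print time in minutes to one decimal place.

64.9 minutes

Line area = 0.39 × 0.48 = 0.1872 mm².
Path length: 41400 mm³ / 0.1872 mm² → 221153.8 mm.
Extrusion time: 221153.8 / 64.4 → 3434.1 s.
Layers = ⌈85.1/0.39⌉ = 219.
Layer-change overhead = 219 × 2.1, so 459.9 s.
Altogether 3434.1 + 459.9 = 3894 s, i.e. 64.9 minutes.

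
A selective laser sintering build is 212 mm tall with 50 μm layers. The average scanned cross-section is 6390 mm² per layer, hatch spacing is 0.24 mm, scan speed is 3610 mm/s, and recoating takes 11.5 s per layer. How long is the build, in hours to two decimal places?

Layers = ⌈212/0.05⌉ = 4240.
Scan path per layer: 6390 / 0.24 → 26625 mm.
Scan time per layer: 26625 / 3610 → 7.3753 s.
Time per layer: 7.3753 + 11.5 → 18.8753 s.
Build time = 4240 × 18.8753 = 80031.272 s = 22.23 hours.

22.23 hours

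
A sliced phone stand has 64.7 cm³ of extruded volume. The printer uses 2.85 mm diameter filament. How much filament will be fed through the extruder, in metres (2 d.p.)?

10.14 m

Filament cross-section = π × (2.85/2)² = 6.3794 mm².
L = 64700 mm³ / 6.3794 mm² = 10142.02 mm, i.e. 10.14 m.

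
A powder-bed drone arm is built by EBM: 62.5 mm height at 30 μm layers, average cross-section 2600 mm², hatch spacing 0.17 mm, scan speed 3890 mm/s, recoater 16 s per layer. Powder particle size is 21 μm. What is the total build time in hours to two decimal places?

11.54 hours

Layer count = ceil(62.5 / 0.03) = 2084.
Hatch length per layer = 2600 / 0.17, so 15294.1 mm.
Per-layer scan time: 15294.1 / 3890 → 3.9316 s.
Time per layer = 3.9316 + 16 = 19.9316 s.
2084 layers × 19.9316 s/layer = 41537.4544 s, i.e. 11.54 hours.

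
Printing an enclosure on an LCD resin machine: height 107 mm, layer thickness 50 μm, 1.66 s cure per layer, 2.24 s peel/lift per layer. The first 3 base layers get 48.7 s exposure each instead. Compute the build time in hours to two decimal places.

Layers = ⌈107/0.05⌉ = 2140.
Bottom layers: 3 × (48.7 + 2.24) → 152.82 s.
Normal layers = 2137 × (1.66 + 2.24), so 8334.3 s.
Total = 152.82 + 8334.3 = 8487.12 s = 2.36 hours.

2.36 hours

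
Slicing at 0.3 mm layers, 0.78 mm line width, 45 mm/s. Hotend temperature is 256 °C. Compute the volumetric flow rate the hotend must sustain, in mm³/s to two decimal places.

A = 0.3 × 0.78, so 0.234 mm².
Volumetric flow = 45 × 0.234 = 10.53 mm³/s.

10.53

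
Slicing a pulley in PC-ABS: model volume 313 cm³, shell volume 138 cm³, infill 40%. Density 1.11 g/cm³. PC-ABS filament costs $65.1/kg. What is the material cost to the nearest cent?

Volume inside the shell: 313 − 138 → 175 cm³.
Infill volume: 0.40 × 175 → 70 cm³.
Total extruded = 138 + 70 = 208 cm³.
Mass = 208 × 1.11 = 230.88 g.
Cost = 230.88 g / 1000 × $65.1/kg = $15.03.

$15.03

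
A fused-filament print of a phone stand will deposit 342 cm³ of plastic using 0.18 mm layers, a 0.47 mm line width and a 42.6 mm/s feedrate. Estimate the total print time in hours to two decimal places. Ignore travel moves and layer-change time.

Bead cross-section = 0.18 × 0.47 = 0.0846 mm².
Total extruded path = 342000/0.0846 = 4042553.2 mm.
Extrusion time = 4042553.2 / 42.6 = 94895.6 s.
In the requested units: 94895.6 s = 26.36 hours.

26.36 hours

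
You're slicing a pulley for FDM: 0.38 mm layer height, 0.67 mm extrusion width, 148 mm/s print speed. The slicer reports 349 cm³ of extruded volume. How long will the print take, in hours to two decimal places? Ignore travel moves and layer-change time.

2.57 hours

Bead cross-section: 0.38 × 0.67 → 0.2546 mm².
Path length: 349000 mm³ / 0.2546 mm² → 1370777.7 mm.
Extrusion time: 1370777.7 / 148 → 9262 s.
Converting: 9262 s = 2.57 hours.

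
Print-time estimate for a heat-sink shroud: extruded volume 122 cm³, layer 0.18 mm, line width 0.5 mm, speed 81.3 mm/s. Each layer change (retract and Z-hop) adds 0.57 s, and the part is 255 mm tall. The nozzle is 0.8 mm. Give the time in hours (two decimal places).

4.86 hours

Bead cross-section: 0.18 × 0.5 → 0.09 mm².
Toolpath length = 122 cm³ / 0.09 mm² = 122000 / 0.09 = 1355555.6 mm.
Time extruding: 1355555.6 / 81.3 → 16673.5 s.
Number of layers: 255 / 0.18 → 1417 (rounded up).
Z-hop total = 1417 × 0.57, so 807.69 s.
Total = 16673.5 + 807.69 = 17481.19 s = 4.86 hours.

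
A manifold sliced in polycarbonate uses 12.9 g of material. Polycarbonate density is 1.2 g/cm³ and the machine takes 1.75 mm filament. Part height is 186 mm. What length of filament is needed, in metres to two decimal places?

4.47 m

Volume = 12.9 g / 1.2 g·cm⁻³ = 10.75 cm³ = 10750 mm³.
Cross-section of 1.75 mm filament: π·(1.75/2)² = 2.4053 mm².
Length = 10750 / 2.4053 = 4469.3 mm = 4.47 m.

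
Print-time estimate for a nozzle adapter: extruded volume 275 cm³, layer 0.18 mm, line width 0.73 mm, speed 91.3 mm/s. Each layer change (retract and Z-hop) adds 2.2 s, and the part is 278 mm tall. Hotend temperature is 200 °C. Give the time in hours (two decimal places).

7.31 hours

Extrusion cross-section: 0.18 × 0.73 → 0.1314 mm².
Toolpath length = 275 cm³ / 0.1314 mm² = 275000 / 0.1314 = 2092846.3 mm.
Print-move time: 2092846.3 / 91.3 → 22922.7 s.
Layer count = ceil(278 / 0.18) = 1545.
Non-print overhead: 1545 × 2.2 → 3399 s.
Altogether 22922.7 + 3399 = 26321.7 s, i.e. 7.31 hours.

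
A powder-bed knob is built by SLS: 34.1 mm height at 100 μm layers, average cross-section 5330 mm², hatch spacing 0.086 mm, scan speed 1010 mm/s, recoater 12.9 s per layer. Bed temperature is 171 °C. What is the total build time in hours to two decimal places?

Layers = ⌈34.1/0.1⌉ = 341.
Hatch length per layer: 5330 / 0.086 → 61976.7 mm.
Per-layer scan time: 61976.7 / 1010 → 61.3631 s.
Time per layer: 61.3631 + 12.9 → 74.2631 s.
Total: 341 × 74.2631 s = 25323.7171 s → 7.03 hours.

7.03 hours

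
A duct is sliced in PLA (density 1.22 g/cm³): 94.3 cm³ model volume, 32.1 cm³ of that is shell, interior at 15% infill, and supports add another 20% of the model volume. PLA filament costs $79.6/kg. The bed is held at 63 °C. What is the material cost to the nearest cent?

Infill region = 94.3 − 32.1 = 62.2 cm³.
Deposited infill: 0.15 × 62.2 → 9.33 cm³.
Support: 0.20 × 94.3 → 18.86 cm³.
Deposited volume = 32.1 + 9.33 + 18.86 = 60.29 cm³.
Mass = 60.29 × 1.22, so 73.5538 g.
Cost = 73.5538 g / 1000 × $79.6/kg = $5.85.

$5.85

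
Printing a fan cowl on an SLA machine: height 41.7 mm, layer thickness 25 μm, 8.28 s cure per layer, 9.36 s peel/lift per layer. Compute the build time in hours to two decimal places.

8.17 hours

Layer count = ceil(41.7 / 0.025) = 1668.
Cycle time = 8.28 + 9.36 = 17.64 s.
Build time: 1668 × 17.64 s = 29423.52 s, i.e. 8.17 hours.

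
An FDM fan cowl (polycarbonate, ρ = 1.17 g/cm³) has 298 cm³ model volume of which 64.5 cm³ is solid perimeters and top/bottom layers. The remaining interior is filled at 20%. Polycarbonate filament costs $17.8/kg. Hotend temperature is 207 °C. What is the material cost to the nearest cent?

$2.32

Interior volume = 298 − 64.5 = 233.5 cm³.
Infill deposited: 0.20 × 233.5 → 46.7 cm³.
Total extruded = 64.5 + 46.7 = 111.2 cm³.
Mass: 111.2 × 1.17 → 130.104 g.
Cost = 130.104 g / 1000 × $17.8/kg = $2.32.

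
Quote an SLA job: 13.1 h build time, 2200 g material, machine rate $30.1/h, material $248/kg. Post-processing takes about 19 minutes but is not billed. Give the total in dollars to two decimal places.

Time charge: 30.1 × 13.1 → $394.31.
Material charge = 248 × 2200/1000 = $545.60.
Total = 394.31 + 545.60 = $939.91.

$939.91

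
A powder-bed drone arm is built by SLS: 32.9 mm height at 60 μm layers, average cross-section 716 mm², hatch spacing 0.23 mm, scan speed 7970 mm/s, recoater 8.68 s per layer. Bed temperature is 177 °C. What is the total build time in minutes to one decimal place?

Number of layers: 32.9 / 0.06 → 549 (rounded up).
Hatch length per layer = 716 / 0.23 = 3113 mm.
Laser time per layer = 3113 / 7970, so 0.3906 s.
Layer cycle = 0.3906 + 8.68, so 9.0706 s.
549 layers × 9.0706 s/layer = 4979.7594 s, i.e. 83.0 minutes.

83.0 minutes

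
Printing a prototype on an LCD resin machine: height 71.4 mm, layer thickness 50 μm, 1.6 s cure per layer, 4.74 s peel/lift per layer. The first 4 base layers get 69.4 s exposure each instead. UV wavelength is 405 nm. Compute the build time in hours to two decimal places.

Layer count = ceil(71.4 / 0.05) = 1428.
Burn-in layers = 4 × (69.4 + 4.74), so 296.56 s.
Normal layers = 1424 × (1.6 + 4.74), so 9028.16 s.
Total = 296.56 + 9028.16 = 9324.72 s = 2.59 hours.

2.59 hours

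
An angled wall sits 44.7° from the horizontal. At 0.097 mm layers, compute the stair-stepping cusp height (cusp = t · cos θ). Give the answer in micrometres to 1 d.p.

h_c = t·cos θ = 0.097 × 0.7108 = 0.068948 mm (68.9 μm).

68.9 μm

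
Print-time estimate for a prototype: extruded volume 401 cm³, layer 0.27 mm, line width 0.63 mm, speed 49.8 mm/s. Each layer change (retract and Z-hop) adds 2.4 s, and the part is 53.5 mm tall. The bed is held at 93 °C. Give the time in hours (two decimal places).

Line area = 0.27 × 0.63, so 0.1701 mm².
Path length: 401000 mm³ / 0.1701 mm² → 2357436.8 mm.
Time extruding = 2357436.8 / 49.8 = 47338.1 s.
Layer count = ceil(53.5 / 0.27) = 199.
Z-hop total: 199 × 2.4 → 477.6 s.
Total = 47338.1 + 477.6 = 47815.7 s = 13.28 hours.

13.28 hours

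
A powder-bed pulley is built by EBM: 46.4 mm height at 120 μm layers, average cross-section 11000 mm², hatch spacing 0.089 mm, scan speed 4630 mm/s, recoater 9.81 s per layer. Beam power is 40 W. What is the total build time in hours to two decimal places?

Layers = ⌈46.4/0.12⌉ = 387.
Scan path per layer: 11000 / 0.089 → 123595.5 mm.
Beam time per layer = 123595.5 / 4630 = 26.6945 s.
Time per layer = 26.6945 + 9.81, so 36.5045 s.
Build time = 387 × 36.5045 = 14127.2415 s = 3.92 hours.

3.92 hours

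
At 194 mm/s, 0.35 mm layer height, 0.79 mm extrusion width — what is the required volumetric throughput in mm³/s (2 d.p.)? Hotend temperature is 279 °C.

Bead cross-section = 0.35 × 0.79 = 0.2765 mm².
Volumetric flow = 194 × 0.2765 = 53.64 mm³/s.

53.64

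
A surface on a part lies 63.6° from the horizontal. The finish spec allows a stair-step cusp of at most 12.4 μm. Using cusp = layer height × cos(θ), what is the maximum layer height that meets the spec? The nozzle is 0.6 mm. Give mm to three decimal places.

cos(63.6°) = 0.4446; t_max = 0.0124/0.4446 = 0.028 mm.

0.028 mm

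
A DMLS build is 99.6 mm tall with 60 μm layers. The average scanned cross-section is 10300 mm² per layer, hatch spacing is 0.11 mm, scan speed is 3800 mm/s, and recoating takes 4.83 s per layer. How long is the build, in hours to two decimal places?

Layers = ⌈99.6/0.06⌉ = 1660.
Per-layer scan distance: 10300 / 0.11 → 93636.4 mm.
Scan time per layer = 93636.4 / 3800, so 24.6412 s.
Per-layer time: 24.6412 + 4.83 → 29.4712 s.
1660 layers × 29.4712 s/layer = 48922.192 s, i.e. 13.59 hours.

13.59 hours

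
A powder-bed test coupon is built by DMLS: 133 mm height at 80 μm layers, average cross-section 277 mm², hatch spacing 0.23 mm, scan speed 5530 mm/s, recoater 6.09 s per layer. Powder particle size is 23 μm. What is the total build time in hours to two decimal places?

2.91 hours

Number of layers: 133 / 0.08 → 1663 (rounded up).
Scan path per layer: 277 / 0.23 → 1204.3 mm.
Scan time per layer = 1204.3 / 5530 = 0.2178 s.
Layer cycle: 0.2178 + 6.09 → 6.3078 s.
Total: 1663 × 6.3078 s = 10489.8714 s → 2.91 hours.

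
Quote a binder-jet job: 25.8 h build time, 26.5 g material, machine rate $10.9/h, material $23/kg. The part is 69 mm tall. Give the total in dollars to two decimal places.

Time charge: 10.9 × 25.8 → $281.22.
Material cost = 23 × 26.5/1000, so $0.6095.
Total = 281.22 + 0.6095 = 281.8295 ≈ $281.83.

$281.83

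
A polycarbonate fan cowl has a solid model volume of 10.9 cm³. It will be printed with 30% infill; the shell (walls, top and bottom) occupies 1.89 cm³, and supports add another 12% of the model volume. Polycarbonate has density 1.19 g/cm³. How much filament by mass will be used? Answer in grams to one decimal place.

Infill region = 10.9 − 1.89, so 9.01 cm³.
Deposited infill = 0.30 × 9.01, so 2.703 cm³.
Support = 0.12 × 10.9 = 1.308 cm³.
Total extruded = 1.89 + 2.703 + 1.308 = 5.901 cm³.
Mass: 5.901 × 1.19 → 7.02219 g.

7.0 g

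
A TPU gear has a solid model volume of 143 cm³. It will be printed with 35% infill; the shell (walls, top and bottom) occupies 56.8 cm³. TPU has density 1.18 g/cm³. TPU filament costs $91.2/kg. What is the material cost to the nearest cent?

Interior volume = 143 − 56.8, so 86.2 cm³.
Infill deposited = 0.35 × 86.2, so 30.17 cm³.
Total printed volume = 56.8 + 30.17 = 86.97 cm³.
Mass = 86.97 × 1.18, so 102.6246 g.
At $91.2/kg: 102.6246/1000 × 91.2 = $9.36.

$9.36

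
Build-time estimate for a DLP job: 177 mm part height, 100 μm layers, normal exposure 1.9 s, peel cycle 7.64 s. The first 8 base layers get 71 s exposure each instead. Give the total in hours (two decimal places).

Number of layers: 177 / 0.1 → 1770 (rounded up).
Base layers: 8 × (71 + 7.64) → 629.12 s.
Remaining layers = 1762 × (1.9 + 7.64), so 16809.48 s.
Sum: 629.12 + 16809.48 = 17438.6 s → 4.84 hours.

4.84 hours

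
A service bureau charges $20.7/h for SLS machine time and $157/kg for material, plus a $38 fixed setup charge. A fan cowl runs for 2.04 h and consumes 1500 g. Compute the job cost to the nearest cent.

Machine cost = 20.7 × 2.04, so $42.228.
Material charge = 157 × 1500/1000, so $235.50.
Adding setup: 42.228 + 235.50 + 38 → 315.728 ≈ $315.73.

$315.73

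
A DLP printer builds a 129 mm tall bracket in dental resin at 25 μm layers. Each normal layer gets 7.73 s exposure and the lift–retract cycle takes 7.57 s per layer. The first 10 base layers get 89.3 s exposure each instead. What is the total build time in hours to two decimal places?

22.16 hours

Number of layers: 129 / 0.025 → 5160 (rounded up).
Bottom layers = 10 × (89.3 + 7.57) = 968.7 s.
Remaining layers: 5150 × (7.73 + 7.57) → 78795 s.
Total = 968.7 + 78795 = 79763.7 s = 22.16 hours.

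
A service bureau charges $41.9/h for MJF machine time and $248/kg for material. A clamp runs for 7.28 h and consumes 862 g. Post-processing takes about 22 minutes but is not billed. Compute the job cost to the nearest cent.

$518.81

Time charge: 41.9 × 7.28 → $305.032.
Material cost: 248 × 862/1000 → $213.776.
Total = 305.032 + 213.776 = 518.808 ≈ $518.81.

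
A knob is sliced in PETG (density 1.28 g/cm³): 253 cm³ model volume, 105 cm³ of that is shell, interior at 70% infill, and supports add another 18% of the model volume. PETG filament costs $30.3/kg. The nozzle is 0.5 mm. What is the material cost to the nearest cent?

$9.86

Volume inside the shell = 253 − 105, so 148 cm³.
Deposited infill = 0.70 × 148, so 103.6 cm³.
Support = 0.18 × 253 = 45.54 cm³.
Total extruded: 105 + 103.6 + 45.54 → 254.14 cm³.
Mass = 254.14 × 1.28 = 325.2992 g.
Cost = 325.2992 g / 1000 × $30.3/kg = $9.86.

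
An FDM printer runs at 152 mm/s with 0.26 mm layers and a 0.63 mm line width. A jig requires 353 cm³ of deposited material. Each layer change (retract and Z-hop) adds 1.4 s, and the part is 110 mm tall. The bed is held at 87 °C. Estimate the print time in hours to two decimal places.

4.10 hours

Bead cross-section = 0.26 × 0.63, so 0.1638 mm².
Path length: 353000 mm³ / 0.1638 mm² → 2155067.2 mm.
Extrusion time = 2155067.2 / 152, so 14178.1 s.
Layer count = ceil(110 / 0.26) = 424.
Layer-change overhead = 424 × 1.4, so 593.6 s.
Altogether 14178.1 + 593.6 = 14771.7 s, i.e. 4.10 hours.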